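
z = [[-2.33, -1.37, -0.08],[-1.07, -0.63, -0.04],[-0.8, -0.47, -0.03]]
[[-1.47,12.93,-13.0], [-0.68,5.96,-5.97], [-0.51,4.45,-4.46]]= z@[[1.24, -2.64, 3.43], [-1.13, -4.65, 3.80], [1.6, -5.14, -2.43]]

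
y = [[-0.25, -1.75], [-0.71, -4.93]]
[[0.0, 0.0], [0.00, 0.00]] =y@ [[0.00, -0.0], [0.00, -0.0]]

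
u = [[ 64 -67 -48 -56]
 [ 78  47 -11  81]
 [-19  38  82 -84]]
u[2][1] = 38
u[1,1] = 47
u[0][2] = -48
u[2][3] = -84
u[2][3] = -84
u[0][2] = -48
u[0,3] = -56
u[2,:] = [-19, 38, 82, -84]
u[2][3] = -84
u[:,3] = [-56, 81, -84]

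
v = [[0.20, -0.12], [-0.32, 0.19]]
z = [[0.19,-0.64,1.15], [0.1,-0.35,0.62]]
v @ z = [[0.03,-0.09,0.16], [-0.04,0.14,-0.25]]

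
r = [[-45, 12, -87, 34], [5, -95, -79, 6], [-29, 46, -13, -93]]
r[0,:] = [-45, 12, -87, 34]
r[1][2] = -79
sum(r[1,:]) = -163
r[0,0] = -45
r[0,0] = -45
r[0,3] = 34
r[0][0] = -45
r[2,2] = -13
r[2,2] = -13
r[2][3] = -93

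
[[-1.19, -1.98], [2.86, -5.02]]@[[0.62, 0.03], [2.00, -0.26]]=[[-4.7, 0.48], [-8.27, 1.39]]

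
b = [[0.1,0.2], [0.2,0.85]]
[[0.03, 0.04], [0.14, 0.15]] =b@[[-0.03,  0.08], [0.17,  0.16]]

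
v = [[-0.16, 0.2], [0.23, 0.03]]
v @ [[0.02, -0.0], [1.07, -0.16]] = [[0.21, -0.03], [0.04, -0.0]]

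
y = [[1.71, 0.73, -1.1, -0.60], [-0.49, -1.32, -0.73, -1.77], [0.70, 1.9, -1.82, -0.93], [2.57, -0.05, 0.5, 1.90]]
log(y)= [[-0.49, 2.79, 0.57, 1.22], [-0.17, 0.77, -0.94, -0.44], [-3.85, 9.58, 2.68, 4.95], [3.24, -3.65, -1.20, -1.37]]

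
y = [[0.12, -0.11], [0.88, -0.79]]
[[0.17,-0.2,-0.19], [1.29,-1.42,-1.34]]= y @ [[1.92, -0.56, -0.43], [0.51, 1.18, 1.22]]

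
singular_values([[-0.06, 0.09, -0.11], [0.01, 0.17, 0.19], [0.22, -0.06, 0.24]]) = [0.38, 0.22, 0.05]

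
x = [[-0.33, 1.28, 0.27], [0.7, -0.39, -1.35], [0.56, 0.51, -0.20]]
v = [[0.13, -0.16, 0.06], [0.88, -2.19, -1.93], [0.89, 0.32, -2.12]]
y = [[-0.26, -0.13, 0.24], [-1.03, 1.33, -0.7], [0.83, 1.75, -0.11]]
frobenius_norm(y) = 2.69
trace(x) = -0.92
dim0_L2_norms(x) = [0.96, 1.43, 1.39]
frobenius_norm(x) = 2.21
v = y @ x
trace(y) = 0.96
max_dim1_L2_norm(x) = 1.57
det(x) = -0.89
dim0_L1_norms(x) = [1.59, 2.18, 1.82]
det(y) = -0.89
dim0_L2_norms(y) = [1.35, 2.2, 0.75]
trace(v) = -4.18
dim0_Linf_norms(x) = [0.7, 1.28, 1.35]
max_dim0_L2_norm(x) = 1.43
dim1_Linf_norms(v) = [0.16, 2.19, 2.12]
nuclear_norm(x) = 3.42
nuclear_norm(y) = 3.96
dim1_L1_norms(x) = [1.88, 2.44, 1.27]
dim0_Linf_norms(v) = [0.89, 2.19, 2.12]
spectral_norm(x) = 1.81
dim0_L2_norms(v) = [1.26, 2.22, 2.87]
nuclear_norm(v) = 5.26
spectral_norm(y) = 2.27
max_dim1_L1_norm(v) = 5.0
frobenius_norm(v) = 3.84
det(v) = 0.79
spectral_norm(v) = 3.46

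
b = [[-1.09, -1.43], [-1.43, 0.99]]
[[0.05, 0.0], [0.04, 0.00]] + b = [[-1.04, -1.43],[-1.39, 0.99]]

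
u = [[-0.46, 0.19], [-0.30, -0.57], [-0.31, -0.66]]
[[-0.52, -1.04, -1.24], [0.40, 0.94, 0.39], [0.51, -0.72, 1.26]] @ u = [[0.94, 1.31],[-0.59, -0.72],[-0.41, -0.32]]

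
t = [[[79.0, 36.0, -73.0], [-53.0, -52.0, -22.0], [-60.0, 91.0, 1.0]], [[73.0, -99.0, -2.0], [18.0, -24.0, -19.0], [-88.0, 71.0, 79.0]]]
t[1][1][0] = 18.0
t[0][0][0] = 79.0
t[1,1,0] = 18.0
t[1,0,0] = 73.0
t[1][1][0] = 18.0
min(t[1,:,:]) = -99.0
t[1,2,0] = -88.0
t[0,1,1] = -52.0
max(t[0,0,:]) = 79.0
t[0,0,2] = -73.0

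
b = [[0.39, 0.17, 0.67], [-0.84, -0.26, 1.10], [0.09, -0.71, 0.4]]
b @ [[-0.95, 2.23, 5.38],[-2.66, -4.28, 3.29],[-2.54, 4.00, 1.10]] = [[-2.52, 2.82, 3.39], [-1.3, 3.64, -4.16], [0.79, 4.84, -1.41]]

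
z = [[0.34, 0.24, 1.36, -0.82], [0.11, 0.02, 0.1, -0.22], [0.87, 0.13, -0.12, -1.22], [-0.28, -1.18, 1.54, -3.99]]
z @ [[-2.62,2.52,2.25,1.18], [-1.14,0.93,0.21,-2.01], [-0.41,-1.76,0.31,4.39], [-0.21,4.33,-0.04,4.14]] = [[-1.55, -4.86, 1.27, 2.49], [-0.31, -0.83, 0.29, -0.38], [-2.12, -2.76, 2.00, -4.81], [2.29, -21.79, -0.24, -7.72]]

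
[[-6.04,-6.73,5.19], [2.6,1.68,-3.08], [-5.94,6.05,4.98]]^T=[[-6.04, 2.60, -5.94],[-6.73, 1.68, 6.05],[5.19, -3.08, 4.98]]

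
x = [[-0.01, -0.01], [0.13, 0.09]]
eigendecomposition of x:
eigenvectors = [[-0.55, 0.12],[0.84, -0.99]]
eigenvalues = [0.01, 0.07]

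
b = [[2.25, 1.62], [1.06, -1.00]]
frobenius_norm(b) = 3.13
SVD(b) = [[-0.99, -0.13],[-0.13, 0.99]] @ diag([2.7910887912691758, 1.4213807931907527]) @ [[-0.85, -0.53], [0.53, -0.85]]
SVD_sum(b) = [[2.35, 1.46], [0.32, 0.2]] + [[-0.1,  0.16], [0.74,  -1.20]]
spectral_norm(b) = 2.79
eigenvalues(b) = [2.71, -1.46]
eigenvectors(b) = [[0.96, -0.40], [0.27, 0.92]]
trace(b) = 1.25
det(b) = -3.97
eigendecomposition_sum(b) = [[2.41, 1.05],[0.69, 0.3]] + [[-0.16,0.57], [0.37,-1.30]]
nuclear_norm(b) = 4.21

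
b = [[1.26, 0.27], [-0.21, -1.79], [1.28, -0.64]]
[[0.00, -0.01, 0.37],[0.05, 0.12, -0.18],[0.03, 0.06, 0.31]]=b@ [[0.01, 0.01, 0.28],[-0.03, -0.07, 0.07]]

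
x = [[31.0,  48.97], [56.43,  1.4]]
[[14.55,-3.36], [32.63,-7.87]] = x@[[0.58, -0.14], [-0.07, 0.02]]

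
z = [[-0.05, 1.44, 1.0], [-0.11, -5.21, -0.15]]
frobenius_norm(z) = 5.50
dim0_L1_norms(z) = [0.16, 6.65, 1.15]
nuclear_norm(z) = 6.35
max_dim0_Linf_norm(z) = 5.21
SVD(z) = [[-0.28, 0.96],[0.96, 0.28]] @ diag([5.422182501231872, 0.9245198339326611]) @ [[-0.02, -1.00, -0.08], [-0.09, -0.08, 0.99]]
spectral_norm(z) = 5.42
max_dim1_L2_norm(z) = 5.21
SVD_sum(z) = [[0.03, 1.51, 0.12], [-0.09, -5.19, -0.41]] + [[-0.08, -0.07, 0.88], [-0.02, -0.02, 0.26]]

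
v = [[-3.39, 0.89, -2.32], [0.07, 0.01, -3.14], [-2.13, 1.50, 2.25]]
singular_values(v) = [4.68, 4.14, 0.54]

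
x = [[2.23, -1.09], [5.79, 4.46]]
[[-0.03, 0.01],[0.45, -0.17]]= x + [[-2.26, 1.1], [-5.34, -4.63]]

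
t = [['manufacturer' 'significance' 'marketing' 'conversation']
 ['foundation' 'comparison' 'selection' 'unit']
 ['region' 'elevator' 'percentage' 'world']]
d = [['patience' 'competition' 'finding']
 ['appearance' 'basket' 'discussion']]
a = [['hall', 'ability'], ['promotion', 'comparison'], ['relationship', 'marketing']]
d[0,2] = 'finding'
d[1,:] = ['appearance', 'basket', 'discussion']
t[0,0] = 'manufacturer'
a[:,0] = ['hall', 'promotion', 'relationship']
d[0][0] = 'patience'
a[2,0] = 'relationship'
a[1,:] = ['promotion', 'comparison']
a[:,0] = ['hall', 'promotion', 'relationship']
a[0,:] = ['hall', 'ability']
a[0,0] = 'hall'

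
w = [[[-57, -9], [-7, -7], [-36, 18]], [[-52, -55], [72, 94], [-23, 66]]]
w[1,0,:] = [-52, -55]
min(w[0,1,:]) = -7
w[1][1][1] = 94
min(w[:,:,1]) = -55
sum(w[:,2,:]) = 25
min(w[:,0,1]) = -55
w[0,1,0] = -7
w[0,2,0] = -36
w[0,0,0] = -57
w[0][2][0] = -36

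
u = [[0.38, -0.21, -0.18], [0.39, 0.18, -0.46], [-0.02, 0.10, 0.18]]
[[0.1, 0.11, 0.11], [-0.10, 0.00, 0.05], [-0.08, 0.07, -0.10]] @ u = [[0.08,  0.01,  -0.05], [-0.04,  0.03,  0.03], [-0.00,  0.02,  -0.04]]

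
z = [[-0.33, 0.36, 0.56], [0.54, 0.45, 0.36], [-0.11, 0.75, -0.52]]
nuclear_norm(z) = 2.43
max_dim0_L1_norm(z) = 1.56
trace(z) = -0.40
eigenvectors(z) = [[(0.42+0j), (0.68+0j), 0.68-0.00j], [(0.82+0j), -0.15-0.25j, (-0.15+0.25j)], [0.40+0.00j, (-0.29+0.61j), -0.29-0.61j]]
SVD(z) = [[0.28, 0.59, -0.75], [0.47, 0.60, 0.65], [0.84, -0.53, -0.11]] @ diag([0.948984265534918, 0.8520990332470134, 0.6278185257752898]) @ [[0.07, 0.99, -0.12], [0.22, 0.1, 0.97], [0.97, -0.09, -0.21]]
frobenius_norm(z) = 1.42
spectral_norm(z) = 0.95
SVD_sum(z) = [[0.02,0.27,-0.03], [0.03,0.44,-0.05], [0.05,0.79,-0.09]] + [[0.11, 0.05, 0.49],[0.11, 0.05, 0.5],[-0.1, -0.04, -0.44]] + [[-0.46, 0.04, 0.10], [0.40, -0.04, -0.09], [-0.06, 0.01, 0.01]]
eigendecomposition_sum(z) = [[0.13-0.00j, (0.33-0j), (0.14+0j)], [0.26-0.00j, (0.64-0j), (0.26+0j)], [(0.13-0j), (0.31-0j), 0.13+0.00j]] + [[-0.23+0.24j, (0.02-0.25j), 0.21+0.26j], [0.14+0.03j, (-0.1+0.05j), (0.05-0.14j)], [-0.12-0.31j, (0.22+0.12j), -0.32+0.08j]] + [[-0.23-0.24j, 0.02+0.25j, (0.21-0.26j)], [0.14-0.03j, -0.10-0.05j, (0.05+0.14j)], [(-0.12+0.31j), 0.22-0.12j, -0.32-0.08j]]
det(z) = 0.51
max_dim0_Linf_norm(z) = 0.75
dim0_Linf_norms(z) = [0.54, 0.75, 0.56]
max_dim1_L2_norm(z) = 0.92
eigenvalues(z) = [(0.9+0j), (-0.65+0.37j), (-0.65-0.37j)]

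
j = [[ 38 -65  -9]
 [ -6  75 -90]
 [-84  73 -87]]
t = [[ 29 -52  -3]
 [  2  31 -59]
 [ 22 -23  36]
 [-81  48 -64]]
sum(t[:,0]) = -28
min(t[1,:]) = -59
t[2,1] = -23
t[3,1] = 48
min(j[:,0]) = -84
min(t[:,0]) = -81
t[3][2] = -64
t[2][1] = -23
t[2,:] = [22, -23, 36]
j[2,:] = [-84, 73, -87]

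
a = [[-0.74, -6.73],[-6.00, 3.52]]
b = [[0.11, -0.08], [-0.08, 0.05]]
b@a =[[0.4,-1.02], [-0.24,0.71]]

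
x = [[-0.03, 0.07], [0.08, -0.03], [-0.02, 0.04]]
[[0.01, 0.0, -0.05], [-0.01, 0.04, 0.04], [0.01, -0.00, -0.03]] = x @ [[-0.08,0.67,0.35], [0.15,0.29,-0.56]]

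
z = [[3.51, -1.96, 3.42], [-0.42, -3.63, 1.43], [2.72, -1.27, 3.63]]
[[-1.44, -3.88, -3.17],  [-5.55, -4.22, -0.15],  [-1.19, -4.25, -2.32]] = z @ [[0.7,0.57,-0.89], [1.29,0.54,0.18], [-0.40,-1.41,0.09]]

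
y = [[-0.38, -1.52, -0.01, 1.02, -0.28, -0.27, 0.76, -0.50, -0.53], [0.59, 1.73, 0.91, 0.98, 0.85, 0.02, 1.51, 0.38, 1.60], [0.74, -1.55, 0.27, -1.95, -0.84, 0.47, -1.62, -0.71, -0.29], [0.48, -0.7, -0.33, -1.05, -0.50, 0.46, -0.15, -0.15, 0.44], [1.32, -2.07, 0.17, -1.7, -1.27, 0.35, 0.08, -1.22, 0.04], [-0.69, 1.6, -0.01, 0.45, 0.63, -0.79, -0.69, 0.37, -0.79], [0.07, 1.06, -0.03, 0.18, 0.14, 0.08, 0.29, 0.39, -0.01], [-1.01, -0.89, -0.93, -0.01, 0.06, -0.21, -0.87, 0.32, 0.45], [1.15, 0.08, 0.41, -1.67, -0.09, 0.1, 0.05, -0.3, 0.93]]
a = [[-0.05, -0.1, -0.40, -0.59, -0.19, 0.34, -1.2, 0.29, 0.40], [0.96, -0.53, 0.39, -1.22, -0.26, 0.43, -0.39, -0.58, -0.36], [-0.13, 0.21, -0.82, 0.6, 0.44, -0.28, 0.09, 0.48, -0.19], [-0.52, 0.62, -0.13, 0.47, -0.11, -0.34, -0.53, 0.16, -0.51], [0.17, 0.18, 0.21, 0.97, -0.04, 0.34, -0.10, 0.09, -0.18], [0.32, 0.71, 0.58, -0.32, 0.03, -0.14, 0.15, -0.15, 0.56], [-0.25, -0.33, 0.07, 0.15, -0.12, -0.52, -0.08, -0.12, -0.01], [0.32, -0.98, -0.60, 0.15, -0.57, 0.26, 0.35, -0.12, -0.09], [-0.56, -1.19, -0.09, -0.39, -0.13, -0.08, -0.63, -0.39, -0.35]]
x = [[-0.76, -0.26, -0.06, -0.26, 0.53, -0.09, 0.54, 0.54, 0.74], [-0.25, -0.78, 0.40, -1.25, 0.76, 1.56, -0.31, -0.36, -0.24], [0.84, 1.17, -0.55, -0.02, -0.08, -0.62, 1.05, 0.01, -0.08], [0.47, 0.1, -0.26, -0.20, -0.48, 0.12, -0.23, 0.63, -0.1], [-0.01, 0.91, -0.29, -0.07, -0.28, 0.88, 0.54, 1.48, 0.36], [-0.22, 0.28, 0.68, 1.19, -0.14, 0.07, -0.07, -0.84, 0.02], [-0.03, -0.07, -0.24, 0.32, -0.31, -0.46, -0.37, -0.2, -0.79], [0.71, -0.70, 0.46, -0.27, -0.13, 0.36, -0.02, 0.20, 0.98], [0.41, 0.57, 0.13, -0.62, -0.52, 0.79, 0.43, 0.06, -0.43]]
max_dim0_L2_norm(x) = 2.14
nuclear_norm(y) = 15.60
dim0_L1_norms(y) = [6.43, 11.2, 3.07, 9.01, 4.66, 2.75, 6.02, 4.34, 5.08]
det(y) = -0.00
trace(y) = 0.05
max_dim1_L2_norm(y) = 3.49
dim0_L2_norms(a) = [1.35, 1.93, 1.32, 1.91, 0.82, 0.99, 1.56, 0.94, 1.03]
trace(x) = -3.10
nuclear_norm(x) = 12.45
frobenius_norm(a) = 4.12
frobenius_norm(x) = 5.07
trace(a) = -1.66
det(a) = 0.21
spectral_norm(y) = 5.76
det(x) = -0.00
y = x @ a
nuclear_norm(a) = 10.34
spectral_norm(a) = 2.58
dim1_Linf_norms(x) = [0.76, 1.56, 1.17, 0.63, 1.48, 1.19, 0.79, 0.98, 0.79]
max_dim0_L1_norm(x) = 4.95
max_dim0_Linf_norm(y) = 2.07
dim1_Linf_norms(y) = [1.52, 1.73, 1.95, 1.05, 2.07, 1.6, 1.06, 1.01, 1.67]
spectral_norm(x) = 2.90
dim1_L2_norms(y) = [2.18, 3.29, 3.31, 1.62, 3.49, 2.34, 1.19, 1.95, 2.29]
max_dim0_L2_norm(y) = 4.12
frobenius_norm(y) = 7.57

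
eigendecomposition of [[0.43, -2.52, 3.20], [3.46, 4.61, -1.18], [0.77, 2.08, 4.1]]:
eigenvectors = [[(-0.7+0j), -0.70-0.00j, 0.37+0.00j],[0.52+0.40j, (0.52-0.4j), (0.37+0j)],[0.09-0.27j, 0.09+0.27j, 0.85+0.00j]]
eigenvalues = [(1.9+2.72j), (1.9-2.72j), (5.33+0j)]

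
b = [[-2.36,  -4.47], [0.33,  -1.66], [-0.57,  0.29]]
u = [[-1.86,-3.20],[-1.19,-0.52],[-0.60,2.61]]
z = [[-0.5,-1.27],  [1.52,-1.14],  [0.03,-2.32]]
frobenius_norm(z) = 3.29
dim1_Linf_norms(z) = [1.27, 1.52, 2.32]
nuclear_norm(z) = 4.45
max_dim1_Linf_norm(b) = 4.47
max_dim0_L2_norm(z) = 2.88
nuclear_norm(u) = 6.23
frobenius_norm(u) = 4.75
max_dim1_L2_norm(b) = 5.05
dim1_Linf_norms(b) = [4.47, 1.66, 0.57]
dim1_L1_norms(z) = [1.77, 2.66, 2.35]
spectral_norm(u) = 4.37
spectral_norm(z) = 2.92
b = u + z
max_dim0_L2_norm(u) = 4.16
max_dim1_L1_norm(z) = 2.66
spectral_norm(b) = 5.23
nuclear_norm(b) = 6.44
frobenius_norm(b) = 5.37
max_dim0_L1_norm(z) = 4.73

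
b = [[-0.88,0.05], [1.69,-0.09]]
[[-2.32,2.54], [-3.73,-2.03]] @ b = [[6.33, -0.34], [-0.15, -0.0]]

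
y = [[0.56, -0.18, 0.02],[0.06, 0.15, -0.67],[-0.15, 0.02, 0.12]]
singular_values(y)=[0.7, 0.61, 0.0]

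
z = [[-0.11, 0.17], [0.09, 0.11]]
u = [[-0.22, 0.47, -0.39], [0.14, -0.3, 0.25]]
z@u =[[0.05, -0.10, 0.09], [-0.0, 0.01, -0.01]]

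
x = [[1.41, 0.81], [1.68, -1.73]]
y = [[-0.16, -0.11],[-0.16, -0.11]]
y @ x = [[-0.41,  0.06], [-0.41,  0.06]]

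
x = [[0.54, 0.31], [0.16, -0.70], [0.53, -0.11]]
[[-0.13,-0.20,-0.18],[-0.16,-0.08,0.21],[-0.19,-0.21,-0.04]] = x@[[-0.33, -0.39, -0.14], [0.15, 0.02, -0.33]]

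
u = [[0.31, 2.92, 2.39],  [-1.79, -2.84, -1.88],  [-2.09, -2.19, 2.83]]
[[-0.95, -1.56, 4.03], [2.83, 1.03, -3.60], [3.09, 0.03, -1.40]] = u@[[-1.28, 0.29, -0.13],  [-0.19, -0.46, 1.15],  [-0.00, -0.13, 0.3]]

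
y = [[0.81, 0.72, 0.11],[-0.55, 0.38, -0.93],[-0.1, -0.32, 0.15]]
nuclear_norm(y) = 2.32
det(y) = -0.04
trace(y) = 1.34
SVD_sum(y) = [[0.60, 0.11, 0.5], [-0.73, -0.13, -0.61], [-0.02, -0.0, -0.02]] + [[0.21, 0.62, -0.38], [0.17, 0.51, -0.32], [-0.10, -0.3, 0.18]] + [[0.01, -0.01, -0.01], [0.0, -0.0, -0.00], [0.02, -0.02, -0.02]]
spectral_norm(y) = 1.24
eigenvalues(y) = [(-0.07+0j), (0.7+0.44j), (0.7-0.44j)]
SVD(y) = [[-0.63, -0.72, 0.28], [0.77, -0.6, 0.21], [0.02, 0.35, 0.94]] @ diag([1.2372944102475503, 1.0493817699692216, 0.03464741298321724]) @ [[-0.76, -0.14, -0.64], [-0.28, -0.82, 0.5], [0.59, -0.56, -0.58]]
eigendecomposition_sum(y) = [[0.02+0.00j, 0.02-0.00j, (0.06-0j)], [(-0.02-0j), (-0.02+0j), (-0.06+0j)], [-0.02-0.00j, (-0.02+0j), -0.07+0.00j]] + [[0.40+0.35j, (0.35-0.37j), 0.03+0.68j],[-0.27+0.21j, (0.2+0.27j), (-0.43-0.06j)],[(-0.04-0.15j), -0.15+0.03j, (0.11-0.17j)]] + [[(0.4-0.35j), 0.35+0.37j, 0.03-0.68j],  [(-0.27-0.21j), 0.20-0.27j, -0.43+0.06j],  [(-0.04+0.15j), (-0.15-0.03j), (0.11+0.17j)]]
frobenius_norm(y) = 1.62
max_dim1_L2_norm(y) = 1.15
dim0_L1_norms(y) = [1.46, 1.42, 1.19]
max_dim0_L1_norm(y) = 1.46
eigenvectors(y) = [[0.55+0.00j, (0.81+0j), 0.81-0.00j],[(-0.58+0j), -0.09+0.52j, (-0.09-0.52j)],[-0.60+0.00j, -0.20-0.14j, (-0.2+0.14j)]]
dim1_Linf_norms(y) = [0.81, 0.93, 0.32]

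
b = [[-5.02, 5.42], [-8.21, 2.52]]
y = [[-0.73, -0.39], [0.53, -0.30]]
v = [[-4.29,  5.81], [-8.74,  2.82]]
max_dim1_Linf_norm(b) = 8.21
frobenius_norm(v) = 11.68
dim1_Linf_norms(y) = [0.73, 0.53]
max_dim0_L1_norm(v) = 13.03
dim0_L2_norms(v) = [9.74, 6.46]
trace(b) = -2.50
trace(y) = -1.03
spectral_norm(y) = 0.92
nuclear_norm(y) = 1.38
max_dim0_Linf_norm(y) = 0.73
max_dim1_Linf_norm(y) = 0.73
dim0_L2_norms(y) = [0.9, 0.49]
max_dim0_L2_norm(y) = 0.9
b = y + v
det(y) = 0.43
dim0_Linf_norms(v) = [8.74, 5.81]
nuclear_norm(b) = 13.86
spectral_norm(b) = 10.95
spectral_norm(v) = 11.16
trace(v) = -1.47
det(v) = 38.68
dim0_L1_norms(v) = [13.03, 8.63]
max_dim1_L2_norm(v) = 9.18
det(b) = 31.85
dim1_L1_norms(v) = [10.1, 11.56]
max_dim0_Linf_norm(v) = 8.74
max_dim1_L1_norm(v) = 11.56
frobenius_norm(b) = 11.33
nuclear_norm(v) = 14.62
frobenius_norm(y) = 1.03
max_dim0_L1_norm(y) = 1.26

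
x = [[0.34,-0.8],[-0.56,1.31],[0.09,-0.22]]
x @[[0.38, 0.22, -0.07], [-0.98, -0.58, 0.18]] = [[0.91, 0.54, -0.17],[-1.5, -0.88, 0.28],[0.25, 0.15, -0.05]]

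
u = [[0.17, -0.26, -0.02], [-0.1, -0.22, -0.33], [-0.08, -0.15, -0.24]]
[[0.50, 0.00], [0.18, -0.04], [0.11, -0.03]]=u @[[1.32,0.12],[-1.03,0.07],[-0.25,0.03]]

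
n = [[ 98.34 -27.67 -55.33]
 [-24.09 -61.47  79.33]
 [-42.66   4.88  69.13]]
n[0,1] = -27.67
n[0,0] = 98.34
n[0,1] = -27.67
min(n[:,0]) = -42.66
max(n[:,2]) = 79.33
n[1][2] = 79.33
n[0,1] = -27.67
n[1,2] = 79.33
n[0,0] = 98.34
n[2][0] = -42.66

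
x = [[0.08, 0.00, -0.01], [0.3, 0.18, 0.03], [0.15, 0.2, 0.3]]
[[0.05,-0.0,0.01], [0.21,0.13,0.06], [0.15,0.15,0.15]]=x@ [[0.69,-0.0,0.14], [-0.00,0.69,0.05], [0.14,0.05,0.40]]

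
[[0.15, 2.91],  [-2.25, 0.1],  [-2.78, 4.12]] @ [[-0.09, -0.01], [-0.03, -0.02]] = [[-0.10, -0.06],[0.2, 0.02],[0.13, -0.05]]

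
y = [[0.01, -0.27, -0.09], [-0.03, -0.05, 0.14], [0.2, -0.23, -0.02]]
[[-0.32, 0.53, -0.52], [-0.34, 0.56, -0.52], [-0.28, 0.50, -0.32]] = y@[[0.47, -0.59, 1.35], [1.78, -2.92, 2.78], [-1.72, 2.83, -2.4]]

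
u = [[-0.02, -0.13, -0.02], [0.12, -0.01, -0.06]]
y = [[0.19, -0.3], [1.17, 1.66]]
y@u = [[-0.04, -0.02, 0.01], [0.18, -0.17, -0.12]]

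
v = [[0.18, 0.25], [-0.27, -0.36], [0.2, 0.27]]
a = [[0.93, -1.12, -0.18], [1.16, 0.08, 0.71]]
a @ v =[[0.43, 0.59], [0.33, 0.45]]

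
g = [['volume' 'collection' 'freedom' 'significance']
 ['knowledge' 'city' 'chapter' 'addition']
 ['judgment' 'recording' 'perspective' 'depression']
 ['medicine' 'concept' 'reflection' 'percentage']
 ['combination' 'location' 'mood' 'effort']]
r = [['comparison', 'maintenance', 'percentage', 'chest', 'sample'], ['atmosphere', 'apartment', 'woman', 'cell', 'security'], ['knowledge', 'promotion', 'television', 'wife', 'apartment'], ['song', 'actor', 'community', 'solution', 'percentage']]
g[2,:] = ['judgment', 'recording', 'perspective', 'depression']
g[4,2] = 'mood'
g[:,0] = ['volume', 'knowledge', 'judgment', 'medicine', 'combination']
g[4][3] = 'effort'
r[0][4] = 'sample'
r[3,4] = 'percentage'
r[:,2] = ['percentage', 'woman', 'television', 'community']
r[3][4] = 'percentage'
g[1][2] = 'chapter'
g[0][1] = 'collection'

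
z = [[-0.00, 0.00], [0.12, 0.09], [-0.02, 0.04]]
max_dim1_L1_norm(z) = 0.21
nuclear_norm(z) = 0.19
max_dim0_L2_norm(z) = 0.12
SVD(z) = [[-0.00, 0.0], [1.00, 0.06], [0.06, -1.00]] @ diag([0.1502331682584112, 0.04393171013106475]) @ [[0.79, 0.61], [0.61, -0.79]]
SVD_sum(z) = [[-0.0, -0.00], [0.12, 0.09], [0.01, 0.01]] + [[0.0,-0.00],  [0.00,-0.00],  [-0.03,0.03]]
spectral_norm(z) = 0.15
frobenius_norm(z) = 0.16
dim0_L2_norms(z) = [0.12, 0.1]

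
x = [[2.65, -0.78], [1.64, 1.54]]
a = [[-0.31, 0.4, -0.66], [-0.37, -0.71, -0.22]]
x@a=[[-0.53, 1.61, -1.58], [-1.08, -0.44, -1.42]]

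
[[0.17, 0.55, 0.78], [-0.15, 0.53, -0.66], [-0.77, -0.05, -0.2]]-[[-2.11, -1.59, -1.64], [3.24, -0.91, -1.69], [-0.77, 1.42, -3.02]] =[[2.28, 2.14, 2.42], [-3.39, 1.44, 1.03], [0.00, -1.47, 2.82]]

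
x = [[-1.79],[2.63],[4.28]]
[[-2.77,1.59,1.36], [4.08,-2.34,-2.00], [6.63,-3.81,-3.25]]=x @ [[1.55,  -0.89,  -0.76]]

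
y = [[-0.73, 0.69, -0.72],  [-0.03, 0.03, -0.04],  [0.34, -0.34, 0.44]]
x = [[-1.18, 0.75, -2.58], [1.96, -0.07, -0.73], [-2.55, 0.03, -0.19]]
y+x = [[-1.91, 1.44, -3.3], [1.93, -0.04, -0.77], [-2.21, -0.31, 0.25]]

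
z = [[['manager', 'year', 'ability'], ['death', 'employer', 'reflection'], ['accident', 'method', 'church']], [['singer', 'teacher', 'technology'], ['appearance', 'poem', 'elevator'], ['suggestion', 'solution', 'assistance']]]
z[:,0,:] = [['manager', 'year', 'ability'], ['singer', 'teacher', 'technology']]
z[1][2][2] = 'assistance'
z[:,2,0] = ['accident', 'suggestion']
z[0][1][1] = 'employer'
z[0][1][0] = 'death'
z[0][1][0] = 'death'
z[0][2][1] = 'method'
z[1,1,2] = 'elevator'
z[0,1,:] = ['death', 'employer', 'reflection']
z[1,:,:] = [['singer', 'teacher', 'technology'], ['appearance', 'poem', 'elevator'], ['suggestion', 'solution', 'assistance']]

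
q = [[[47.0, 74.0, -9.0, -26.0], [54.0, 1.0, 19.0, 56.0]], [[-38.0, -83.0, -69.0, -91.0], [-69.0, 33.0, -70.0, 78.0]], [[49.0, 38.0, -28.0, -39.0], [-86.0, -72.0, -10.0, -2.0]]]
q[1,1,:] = [-69.0, 33.0, -70.0, 78.0]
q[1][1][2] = -70.0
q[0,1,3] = 56.0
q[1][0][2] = -69.0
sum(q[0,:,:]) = 216.0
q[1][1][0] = -69.0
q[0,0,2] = -9.0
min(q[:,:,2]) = -70.0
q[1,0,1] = -83.0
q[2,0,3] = -39.0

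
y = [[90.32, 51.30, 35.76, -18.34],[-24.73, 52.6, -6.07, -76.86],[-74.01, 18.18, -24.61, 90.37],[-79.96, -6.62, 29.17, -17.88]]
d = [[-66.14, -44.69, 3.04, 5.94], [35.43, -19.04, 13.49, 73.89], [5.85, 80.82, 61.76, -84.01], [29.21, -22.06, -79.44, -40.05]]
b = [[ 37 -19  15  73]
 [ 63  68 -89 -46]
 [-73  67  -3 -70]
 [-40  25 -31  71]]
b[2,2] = -3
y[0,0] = 90.32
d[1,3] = 73.89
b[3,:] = [-40, 25, -31, 71]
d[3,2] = -79.44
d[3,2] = -79.44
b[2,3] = -70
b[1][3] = -46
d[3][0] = 29.21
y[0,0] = 90.32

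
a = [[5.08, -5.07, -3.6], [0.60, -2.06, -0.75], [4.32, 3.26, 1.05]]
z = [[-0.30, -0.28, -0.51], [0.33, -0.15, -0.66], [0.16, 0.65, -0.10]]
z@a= [[-3.9, 0.44, 0.75], [-1.26, -3.52, -1.77], [0.77, -2.48, -1.17]]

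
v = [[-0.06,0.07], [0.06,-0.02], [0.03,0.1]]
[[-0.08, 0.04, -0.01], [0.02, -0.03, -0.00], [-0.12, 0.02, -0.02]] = v @ [[-0.06,  -0.34,  -0.11],[-1.15,  0.33,  -0.19]]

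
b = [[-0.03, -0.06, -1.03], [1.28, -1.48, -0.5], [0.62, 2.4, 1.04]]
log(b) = [[(0.38+0.75j), -0.67-1.01j, -0.79+0.10j], [0.03-1.65j, 0.10+2.22j, (-0.55-0.22j)], [(1.31+1.29j), (0.9-1.74j), (0.9+0.17j)]]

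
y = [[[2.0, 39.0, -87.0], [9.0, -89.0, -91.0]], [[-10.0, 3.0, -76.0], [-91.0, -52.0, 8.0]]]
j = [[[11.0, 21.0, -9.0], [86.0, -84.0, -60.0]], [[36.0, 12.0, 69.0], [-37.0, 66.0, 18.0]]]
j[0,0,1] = 21.0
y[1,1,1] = -52.0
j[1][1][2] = 18.0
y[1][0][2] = -76.0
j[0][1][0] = 86.0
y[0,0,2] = -87.0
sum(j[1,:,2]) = 87.0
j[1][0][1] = 12.0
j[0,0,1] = 21.0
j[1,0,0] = 36.0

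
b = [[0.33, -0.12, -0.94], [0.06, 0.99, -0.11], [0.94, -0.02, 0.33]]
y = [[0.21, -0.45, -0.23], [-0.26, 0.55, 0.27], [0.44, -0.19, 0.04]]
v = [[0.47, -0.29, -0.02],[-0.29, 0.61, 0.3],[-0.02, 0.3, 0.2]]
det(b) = 1.00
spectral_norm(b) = 1.00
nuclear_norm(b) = 3.00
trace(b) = 1.65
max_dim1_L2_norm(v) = 0.74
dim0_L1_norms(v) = [0.78, 1.2, 0.52]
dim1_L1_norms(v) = [0.78, 1.2, 0.52]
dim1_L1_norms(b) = [1.39, 1.16, 1.29]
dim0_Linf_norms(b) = [0.94, 0.99, 0.94]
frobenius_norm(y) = 0.99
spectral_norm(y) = 0.93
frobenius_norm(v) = 0.99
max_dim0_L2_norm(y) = 0.74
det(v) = 0.00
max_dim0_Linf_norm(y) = 0.55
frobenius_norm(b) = 1.73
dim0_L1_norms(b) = [1.33, 1.13, 1.38]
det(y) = 0.00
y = b @ v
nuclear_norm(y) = 1.27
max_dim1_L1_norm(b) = 1.39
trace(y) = 0.80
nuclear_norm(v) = 1.28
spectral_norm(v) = 0.93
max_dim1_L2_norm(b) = 1.0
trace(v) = 1.28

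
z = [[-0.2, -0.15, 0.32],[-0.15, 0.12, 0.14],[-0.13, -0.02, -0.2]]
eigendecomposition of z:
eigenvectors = [[(-0.32+0j), (0.79+0j), 0.79-0.00j], [(0.94+0j), 0.32-0.01j, 0.32+0.01j], [(0.06+0j), 0.07+0.51j, (0.07-0.51j)]]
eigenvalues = [(0.18+0j), (-0.23+0.21j), (-0.23-0.21j)]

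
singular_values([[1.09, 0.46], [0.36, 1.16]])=[1.54, 0.71]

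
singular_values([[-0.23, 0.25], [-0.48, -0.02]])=[0.54, 0.23]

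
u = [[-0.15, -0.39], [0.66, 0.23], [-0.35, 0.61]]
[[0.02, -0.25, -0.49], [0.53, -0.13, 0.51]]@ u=[[0.00, -0.36],  [-0.34, 0.07]]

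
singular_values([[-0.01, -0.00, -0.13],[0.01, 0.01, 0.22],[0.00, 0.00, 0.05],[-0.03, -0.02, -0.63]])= [0.68, 0.01, 0.0]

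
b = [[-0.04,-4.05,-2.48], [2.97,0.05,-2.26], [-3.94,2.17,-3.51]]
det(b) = -94.944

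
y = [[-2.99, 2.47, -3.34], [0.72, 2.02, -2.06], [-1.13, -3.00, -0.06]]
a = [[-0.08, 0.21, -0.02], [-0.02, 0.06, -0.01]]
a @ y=[[0.41, 0.29, -0.16], [0.11, 0.10, -0.06]]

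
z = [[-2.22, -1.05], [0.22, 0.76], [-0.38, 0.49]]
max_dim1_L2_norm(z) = 2.46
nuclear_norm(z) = 3.36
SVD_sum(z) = [[-2.17, -1.14], [0.49, 0.25], [-0.10, -0.05]] + [[-0.05,0.09], [-0.27,0.51], [-0.28,0.54]]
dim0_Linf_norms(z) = [2.22, 1.05]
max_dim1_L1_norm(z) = 3.27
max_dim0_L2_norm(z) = 2.26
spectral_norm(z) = 2.52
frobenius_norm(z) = 2.65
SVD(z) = [[-0.98, -0.12], [0.22, -0.68], [-0.04, -0.73]] @ diag([2.516471521753952, 0.8418854317550283]) @ [[0.89, 0.46], [0.46, -0.89]]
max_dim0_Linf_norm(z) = 2.22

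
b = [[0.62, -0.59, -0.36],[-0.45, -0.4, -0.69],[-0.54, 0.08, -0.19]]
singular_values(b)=[1.03, 0.99, 0.0]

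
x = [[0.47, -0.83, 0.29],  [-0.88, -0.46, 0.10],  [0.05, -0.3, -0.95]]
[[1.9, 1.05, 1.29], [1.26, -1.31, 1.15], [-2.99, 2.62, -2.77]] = x @ [[-0.37,1.78,-0.55], [-1.26,-1.07,-0.77], [3.53,-2.33,3.13]]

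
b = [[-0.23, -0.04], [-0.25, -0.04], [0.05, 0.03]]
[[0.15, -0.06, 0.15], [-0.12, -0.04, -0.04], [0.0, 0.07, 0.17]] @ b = [[-0.01, 0.0], [0.04, 0.01], [-0.01, 0.0]]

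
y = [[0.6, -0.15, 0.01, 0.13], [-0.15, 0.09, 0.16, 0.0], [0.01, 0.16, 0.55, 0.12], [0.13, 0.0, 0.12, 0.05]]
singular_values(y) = [0.67, 0.62, 0.0, 0.0]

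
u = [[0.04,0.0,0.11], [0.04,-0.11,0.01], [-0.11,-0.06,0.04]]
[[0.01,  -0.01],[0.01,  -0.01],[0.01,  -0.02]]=u@[[-0.03,  0.08],[-0.06,  0.14],[0.07,  -0.14]]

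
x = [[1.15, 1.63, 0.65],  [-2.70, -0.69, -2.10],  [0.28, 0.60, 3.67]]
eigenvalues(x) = [(0.38+1.91j), (0.38-1.91j), (3.37+0j)]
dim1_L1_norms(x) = [3.43, 5.49, 4.55]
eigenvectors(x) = [[-0.23-0.55j, -0.23+0.55j, -0.05+0.00j], [0.80+0.00j, (0.8-0j), -0.43+0.00j], [(-0.11-0.02j), (-0.11+0.02j), 0.90+0.00j]]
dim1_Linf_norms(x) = [1.63, 2.7, 3.67]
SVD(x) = [[-0.31, 0.47, -0.83],[0.66, -0.52, -0.54],[-0.69, -0.71, -0.14]] @ diag([4.910410182659426, 2.2402417043982097, 1.1638251345926636]) @ [[-0.47,-0.28,-0.83],[0.78,0.31,-0.55],[0.41,-0.91,0.07]]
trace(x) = 4.13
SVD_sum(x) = [[0.73, 0.43, 1.29],[-1.53, -0.9, -2.69],[1.59, 0.94, 2.81]] + [[0.81, 0.32, -0.57], [-0.91, -0.36, 0.64], [-1.25, -0.49, 0.87]] + [[-0.4,0.87,-0.07], [-0.26,0.58,-0.05], [-0.07,0.15,-0.01]]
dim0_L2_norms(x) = [2.95, 1.87, 4.28]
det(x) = 12.80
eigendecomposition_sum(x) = [[0.57+0.88j, (0.83-0.16j), (0.43-0.02j)], [-1.38+0.26j, (-0.23+1.11j), -0.19+0.55j], [(0.2-0j), 0.06-0.15j, 0.04-0.07j]] + [[0.57-0.88j, 0.83+0.16j, 0.43+0.02j], [-1.38-0.26j, (-0.23-1.11j), (-0.19-0.55j)], [(0.2+0j), (0.06+0.15j), (0.04+0.07j)]] + [[(0.01-0j),-0.03-0.00j,-0.21-0.00j], [(0.06-0j),(-0.23-0j),-1.72-0.00j], [(-0.13+0j),(0.48+0j),3.59+0.00j]]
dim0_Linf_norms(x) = [2.7, 1.63, 3.67]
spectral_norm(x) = 4.91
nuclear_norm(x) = 8.31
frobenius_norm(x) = 5.52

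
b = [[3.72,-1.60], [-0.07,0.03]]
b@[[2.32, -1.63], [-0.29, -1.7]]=[[9.09, -3.34], [-0.17, 0.06]]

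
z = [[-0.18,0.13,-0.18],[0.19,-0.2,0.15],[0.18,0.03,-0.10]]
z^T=[[-0.18,  0.19,  0.18], [0.13,  -0.20,  0.03], [-0.18,  0.15,  -0.10]]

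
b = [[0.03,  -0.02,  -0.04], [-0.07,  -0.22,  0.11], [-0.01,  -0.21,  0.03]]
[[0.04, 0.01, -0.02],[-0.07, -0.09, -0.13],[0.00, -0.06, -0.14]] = b @ [[0.32, -0.15, -0.27], [-0.14, 0.23, 0.66], [-0.73, -0.46, -0.05]]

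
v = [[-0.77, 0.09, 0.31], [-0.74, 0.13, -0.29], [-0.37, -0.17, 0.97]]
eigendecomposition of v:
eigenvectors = [[0.6, -0.24, 0.14], [0.77, -0.94, -0.42], [0.23, -0.23, 0.9]]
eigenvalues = [-0.53, -0.13, 0.99]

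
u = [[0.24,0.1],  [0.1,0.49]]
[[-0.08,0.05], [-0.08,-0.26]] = u @ [[-0.3, 0.45], [-0.1, -0.62]]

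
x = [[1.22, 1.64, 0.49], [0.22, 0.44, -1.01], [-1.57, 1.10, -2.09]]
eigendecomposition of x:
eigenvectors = [[(0.9+0j),(-0.26-0.33j),(-0.26+0.33j)],  [(0.36+0j),(0.35+0.3j),(0.35-0.3j)],  [-0.26+0.00j,0.78+0.00j,0.78-0.00j]]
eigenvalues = [(1.73+0j), (-1.08+1.08j), (-1.08-1.08j)]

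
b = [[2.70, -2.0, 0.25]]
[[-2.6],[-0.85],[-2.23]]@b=[[-7.02, 5.20, -0.65], [-2.30, 1.7, -0.21], [-6.02, 4.46, -0.56]]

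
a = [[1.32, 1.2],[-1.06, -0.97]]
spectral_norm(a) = 2.29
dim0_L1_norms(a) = [2.38, 2.17]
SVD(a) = [[-0.78, 0.63], [0.63, 0.78]] @ diag([2.290608336670598, 0.003667148095780255]) @ [[-0.74, -0.67], [0.67, -0.74]]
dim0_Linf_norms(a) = [1.32, 1.2]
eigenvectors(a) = [[0.78,-0.67], [-0.62,0.75]]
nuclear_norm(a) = 2.29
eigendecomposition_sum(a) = [[1.27, 1.13],[-1.00, -0.89]] + [[0.05, 0.07], [-0.06, -0.08]]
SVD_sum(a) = [[1.32, 1.20], [-1.06, -0.97]] + [[0.00, -0.0],[0.0, -0.00]]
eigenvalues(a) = [0.37, -0.02]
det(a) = -0.01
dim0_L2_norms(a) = [1.69, 1.54]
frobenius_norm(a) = 2.29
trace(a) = 0.35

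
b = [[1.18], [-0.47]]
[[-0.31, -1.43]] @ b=[[0.31]]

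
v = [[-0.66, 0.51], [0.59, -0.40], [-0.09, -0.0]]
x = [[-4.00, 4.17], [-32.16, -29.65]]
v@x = [[-13.76, -17.87], [10.5, 14.32], [0.36, -0.38]]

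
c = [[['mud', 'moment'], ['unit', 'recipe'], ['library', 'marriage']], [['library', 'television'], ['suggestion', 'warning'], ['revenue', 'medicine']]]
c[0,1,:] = ['unit', 'recipe']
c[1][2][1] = 'medicine'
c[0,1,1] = 'recipe'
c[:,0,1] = ['moment', 'television']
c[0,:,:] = [['mud', 'moment'], ['unit', 'recipe'], ['library', 'marriage']]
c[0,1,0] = 'unit'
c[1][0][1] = 'television'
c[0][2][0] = 'library'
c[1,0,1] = 'television'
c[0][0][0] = 'mud'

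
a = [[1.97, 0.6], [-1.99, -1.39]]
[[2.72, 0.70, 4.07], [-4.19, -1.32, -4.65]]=a @ [[0.82, 0.12, 1.86], [1.84, 0.78, 0.68]]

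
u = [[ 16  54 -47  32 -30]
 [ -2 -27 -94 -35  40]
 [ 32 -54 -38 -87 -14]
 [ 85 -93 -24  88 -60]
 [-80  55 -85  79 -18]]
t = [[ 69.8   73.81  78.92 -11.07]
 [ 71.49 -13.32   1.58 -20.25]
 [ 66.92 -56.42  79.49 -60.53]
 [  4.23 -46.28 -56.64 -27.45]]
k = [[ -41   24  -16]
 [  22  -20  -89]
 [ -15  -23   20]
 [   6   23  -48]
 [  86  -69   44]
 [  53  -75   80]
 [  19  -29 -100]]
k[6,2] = -100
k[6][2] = -100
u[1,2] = -94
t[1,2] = 1.58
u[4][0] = -80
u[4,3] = 79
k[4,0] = 86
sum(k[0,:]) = -33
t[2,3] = -60.53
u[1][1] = -27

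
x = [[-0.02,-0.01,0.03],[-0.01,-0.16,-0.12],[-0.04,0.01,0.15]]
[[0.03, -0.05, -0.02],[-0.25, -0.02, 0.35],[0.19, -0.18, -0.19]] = x @[[-0.17, 0.35, -0.15], [0.67, 0.96, -1.21], [1.21, -1.14, -1.25]]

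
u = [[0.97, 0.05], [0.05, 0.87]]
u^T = [[0.97, 0.05], [0.05, 0.87]]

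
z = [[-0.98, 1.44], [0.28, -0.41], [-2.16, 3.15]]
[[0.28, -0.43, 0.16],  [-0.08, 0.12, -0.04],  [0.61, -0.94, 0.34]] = z @ [[-0.02, 0.13, -0.07], [0.18, -0.21, 0.06]]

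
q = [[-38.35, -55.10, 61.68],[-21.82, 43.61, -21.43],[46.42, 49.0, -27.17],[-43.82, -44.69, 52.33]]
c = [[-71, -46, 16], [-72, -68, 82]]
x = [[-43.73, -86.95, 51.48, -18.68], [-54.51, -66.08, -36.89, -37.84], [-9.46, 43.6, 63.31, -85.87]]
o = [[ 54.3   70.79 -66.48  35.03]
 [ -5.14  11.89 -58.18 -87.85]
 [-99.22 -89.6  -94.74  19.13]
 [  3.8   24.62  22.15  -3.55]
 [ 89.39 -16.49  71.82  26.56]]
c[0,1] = -46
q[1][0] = -21.82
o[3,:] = [3.8, 24.62, 22.15, -3.55]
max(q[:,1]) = 49.0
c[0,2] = 16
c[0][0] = -71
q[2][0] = 46.42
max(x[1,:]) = -36.89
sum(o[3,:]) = 47.02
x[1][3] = -37.84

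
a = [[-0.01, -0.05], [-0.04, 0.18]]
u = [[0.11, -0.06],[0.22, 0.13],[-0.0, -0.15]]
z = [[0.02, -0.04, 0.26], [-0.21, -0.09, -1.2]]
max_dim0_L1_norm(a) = 0.23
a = z @ u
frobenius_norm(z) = 1.25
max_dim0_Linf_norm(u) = 0.22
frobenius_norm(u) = 0.32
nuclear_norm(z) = 1.31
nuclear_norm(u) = 0.44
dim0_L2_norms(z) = [0.21, 0.1, 1.23]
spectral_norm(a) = 0.19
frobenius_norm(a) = 0.19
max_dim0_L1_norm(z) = 1.46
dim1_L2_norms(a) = [0.05, 0.18]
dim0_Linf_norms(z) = [0.21, 0.09, 1.2]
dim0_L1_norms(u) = [0.33, 0.34]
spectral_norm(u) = 0.27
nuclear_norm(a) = 0.21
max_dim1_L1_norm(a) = 0.22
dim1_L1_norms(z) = [0.32, 1.5]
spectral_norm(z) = 1.25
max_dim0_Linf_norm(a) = 0.18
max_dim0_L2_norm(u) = 0.25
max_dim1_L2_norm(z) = 1.22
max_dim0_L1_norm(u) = 0.34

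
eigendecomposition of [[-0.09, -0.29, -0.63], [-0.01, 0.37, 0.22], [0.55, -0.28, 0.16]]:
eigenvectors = [[-0.12+0.66j,  (-0.12-0.66j),  0.34+0.00j], [-0.10-0.22j,  -0.10+0.22j,  (0.78+0j)], [(0.71+0j),  (0.71-0j),  -0.53+0.00j]]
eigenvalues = [(0.11+0.6j), (0.11-0.6j), (0.22+0j)]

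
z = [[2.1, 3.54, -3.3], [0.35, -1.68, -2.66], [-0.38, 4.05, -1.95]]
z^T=[[2.10, 0.35, -0.38], [3.54, -1.68, 4.05], [-3.30, -2.66, -1.95]]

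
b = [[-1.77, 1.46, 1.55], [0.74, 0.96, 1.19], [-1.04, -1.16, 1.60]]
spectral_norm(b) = 3.11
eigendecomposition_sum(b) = [[(-1.71+0j), (1.01-0j), (0.4-0j)], [0.56-0.00j, (-0.33+0j), -0.13+0.00j], [(-0.32+0j), 0.19-0.00j, 0.07-0.00j]] + [[(-0.03+0.21j), (0.22+0.52j), 0.57-0.22j], [(0.09+0.32j), 0.65+0.58j, 0.66-0.68j], [(-0.36+0.1j), (-0.67+0.73j), 0.76+0.77j]] + [[-0.03-0.21j, 0.22-0.52j, (0.57+0.22j)], [(0.09-0.32j), (0.65-0.58j), (0.66+0.68j)], [-0.36-0.10j, -0.67-0.73j, (0.76-0.77j)]]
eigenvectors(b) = [[(0.94+0j), (-0.16+0.36j), (-0.16-0.36j)], [(-0.31+0j), 0.01+0.61j, (0.01-0.61j)], [(0.17+0j), -0.69+0.00j, (-0.69-0j)]]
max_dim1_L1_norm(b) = 4.78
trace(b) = 0.79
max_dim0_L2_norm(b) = 2.53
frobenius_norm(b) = 3.94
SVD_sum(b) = [[-1.53, 0.78, 2.0], [-0.44, 0.22, 0.57], [-0.86, 0.44, 1.12]] + [[0.21, 0.56, -0.06],[0.35, 0.96, -0.10],[-0.55, -1.5, 0.16]] + [[-0.44, 0.12, -0.39], [0.83, -0.22, 0.72], [0.37, -0.10, 0.32]]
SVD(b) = [[-0.85,0.30,0.44], [-0.24,0.52,-0.82], [-0.47,-0.8,-0.36]] @ diag([3.1131407142814393, 1.9965596911599794, 1.3644062051744046]) @ [[0.58, -0.3, -0.76], [0.34, 0.93, -0.10], [-0.74, 0.2, -0.64]]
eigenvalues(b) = [(-1.96+0j), (1.38+1.56j), (1.38-1.56j)]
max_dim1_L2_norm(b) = 2.77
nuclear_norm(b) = 6.47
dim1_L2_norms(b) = [2.77, 1.7, 2.23]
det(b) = -8.48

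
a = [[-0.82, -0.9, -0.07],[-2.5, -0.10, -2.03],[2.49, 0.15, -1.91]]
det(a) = 8.45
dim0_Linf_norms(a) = [2.5, 0.9, 2.03]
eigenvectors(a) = [[-0.36+0.00j, (-0.08+0.32j), (-0.08-0.32j)], [(0.9+0j), (0.27+0.56j), 0.27-0.56j], [(-0.23+0j), (0.71+0j), (0.71-0j)]]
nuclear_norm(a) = 7.26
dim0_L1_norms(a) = [5.81, 1.15, 4.01]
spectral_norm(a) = 3.65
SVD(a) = [[-0.25, 0.00, -0.97], [-0.72, 0.67, 0.19], [0.65, 0.74, -0.17]] @ diag([3.646464333878486, 2.7837691501267128, 0.8323624093836326]) @ [[0.99, 0.11, 0.07],[0.07, 0.02, -1.0],[-0.11, 0.99, 0.01]]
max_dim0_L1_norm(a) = 5.81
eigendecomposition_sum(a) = [[0.53+0.00j, -0.30+0.00j, (0.17+0j)], [(-1.34-0j), (0.76+0j), (-0.44+0j)], [(0.34+0j), -0.19+0.00j, (0.11+0j)]] + [[-0.68+0.35j, -0.30+0.01j, -0.12-0.51j], [-0.58+1.34j, (-0.43+0.38j), -0.80-0.60j], [1.08+1.25j, 0.17+0.63j, (-1.01+0.51j)]] + [[-0.68-0.35j, -0.30-0.01j, (-0.12+0.51j)], [(-0.58-1.34j), -0.43-0.38j, -0.80+0.60j], [(1.08-1.25j), (0.17-0.63j), (-1.01-0.51j)]]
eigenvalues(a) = [(1.4+0j), (-2.12+1.24j), (-2.12-1.24j)]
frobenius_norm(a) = 4.66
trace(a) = -2.83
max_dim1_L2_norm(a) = 3.22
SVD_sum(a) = [[-0.91, -0.10, -0.06], [-2.61, -0.28, -0.18], [2.34, 0.26, 0.16]] + [[0.0, 0.0, -0.00], [0.12, 0.03, -1.85], [0.14, 0.03, -2.07]] + [[0.09, -0.8, -0.01], [-0.02, 0.15, 0.00], [0.02, -0.14, -0.0]]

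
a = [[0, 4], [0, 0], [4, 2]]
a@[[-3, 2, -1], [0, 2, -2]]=[[0, 8, -8], [0, 0, 0], [-12, 12, -8]]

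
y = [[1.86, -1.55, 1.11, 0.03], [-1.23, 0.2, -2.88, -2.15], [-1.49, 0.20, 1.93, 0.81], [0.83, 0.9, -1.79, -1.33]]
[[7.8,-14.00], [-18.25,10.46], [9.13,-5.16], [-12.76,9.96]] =y @[[0.14, -0.47], [-2.15, 5.42], [3.7, -4.3], [3.25, 1.67]]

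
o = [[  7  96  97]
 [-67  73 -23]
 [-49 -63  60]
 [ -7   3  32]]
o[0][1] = 96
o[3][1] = 3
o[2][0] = -49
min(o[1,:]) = -67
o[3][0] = -7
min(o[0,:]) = 7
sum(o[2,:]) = -52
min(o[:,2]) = -23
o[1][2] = -23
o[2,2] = 60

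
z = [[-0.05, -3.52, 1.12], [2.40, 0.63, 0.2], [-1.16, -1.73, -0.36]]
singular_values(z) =[4.2, 2.53, 0.57]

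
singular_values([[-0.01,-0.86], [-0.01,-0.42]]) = [0.96, 0.0]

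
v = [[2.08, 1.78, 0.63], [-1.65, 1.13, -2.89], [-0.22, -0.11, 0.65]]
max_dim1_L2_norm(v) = 3.51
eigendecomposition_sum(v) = [[(1.11+0.61j), (0.81-1.03j), 1.27+1.75j], [-0.85+0.73j, (0.6+0.99j), -1.85+0.50j], [(-0.15+0.02j), -0.01+0.16j, -0.25-0.08j]] + [[1.11-0.61j, (0.81+1.03j), (1.27-1.75j)], [(-0.85-0.73j), 0.60-0.99j, (-1.85-0.5j)], [(-0.15-0.02j), -0.01-0.16j, -0.25+0.08j]] + [[(-0.14-0j), (0.16+0j), (-1.91-0j)],[(0.06+0j), (-0.07-0j), 0.82+0.00j],[0.08+0.00j, -0.10-0.00j, 1.14+0.00j]]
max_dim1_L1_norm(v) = 5.67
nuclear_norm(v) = 6.73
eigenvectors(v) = [[(-0.74+0j), -0.74-0.00j, (-0.8+0j)],[(0.23-0.62j), 0.23+0.62j, 0.35+0.00j],[(0.07-0.05j), 0.07+0.05j, (0.48+0j)]]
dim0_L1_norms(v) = [3.95, 3.02, 4.17]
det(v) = 4.18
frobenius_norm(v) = 4.55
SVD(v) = [[-0.45, -0.89, 0.1], [0.89, -0.43, 0.16], [-0.10, 0.16, 0.98]] @ diag([3.766646570778601, 2.518854858227728, 0.4403905244488957]) @ [[-0.63, 0.05, -0.77], [-0.46, -0.83, 0.32], [-0.62, 0.56, 0.55]]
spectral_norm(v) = 3.77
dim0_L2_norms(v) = [2.66, 2.11, 3.03]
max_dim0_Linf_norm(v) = 2.89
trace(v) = 3.86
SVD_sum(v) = [[1.08, -0.09, 1.32], [-2.11, 0.18, -2.58], [0.23, -0.02, 0.29]] + [[1.03, 1.85, -0.71], [0.5, 0.91, -0.35], [-0.18, -0.33, 0.13]] + [[-0.03, 0.02, 0.02], [-0.04, 0.04, 0.04], [-0.27, 0.24, 0.24]]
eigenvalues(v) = [(1.46+1.52j), (1.46-1.52j), (0.94+0j)]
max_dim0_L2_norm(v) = 3.03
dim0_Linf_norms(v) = [2.08, 1.78, 2.89]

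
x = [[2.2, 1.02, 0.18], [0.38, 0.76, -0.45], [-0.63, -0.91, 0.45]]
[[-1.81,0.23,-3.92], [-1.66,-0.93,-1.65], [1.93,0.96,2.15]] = x @ [[-0.38, 0.40, -1.14], [-1.19, -0.82, -1.43], [1.35, 1.03, 0.28]]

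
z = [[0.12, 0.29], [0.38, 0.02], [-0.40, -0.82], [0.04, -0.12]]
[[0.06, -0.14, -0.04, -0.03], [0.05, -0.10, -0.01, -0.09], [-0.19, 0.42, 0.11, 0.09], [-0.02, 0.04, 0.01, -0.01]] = z @ [[0.13,-0.23,-0.02,-0.25], [0.17,-0.4,-0.12,0.01]]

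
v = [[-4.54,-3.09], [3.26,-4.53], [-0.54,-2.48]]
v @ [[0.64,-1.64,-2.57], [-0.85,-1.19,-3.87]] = [[-0.28, 11.12, 23.63], [5.94, 0.04, 9.15], [1.76, 3.84, 10.99]]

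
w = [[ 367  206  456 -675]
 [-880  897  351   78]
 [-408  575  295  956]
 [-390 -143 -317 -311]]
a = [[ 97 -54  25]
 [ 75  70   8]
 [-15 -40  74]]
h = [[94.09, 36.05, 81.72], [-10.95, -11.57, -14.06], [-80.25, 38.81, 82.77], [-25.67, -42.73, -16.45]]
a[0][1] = -54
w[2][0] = -408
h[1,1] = -11.57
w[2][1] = 575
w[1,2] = 351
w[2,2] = 295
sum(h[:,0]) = -22.78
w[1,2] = 351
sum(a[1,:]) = 153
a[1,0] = 75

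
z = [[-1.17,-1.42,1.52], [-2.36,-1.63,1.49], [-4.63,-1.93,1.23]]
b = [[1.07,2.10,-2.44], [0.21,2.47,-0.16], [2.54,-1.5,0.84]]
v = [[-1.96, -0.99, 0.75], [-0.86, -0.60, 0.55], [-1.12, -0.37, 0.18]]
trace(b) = 4.38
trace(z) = -1.57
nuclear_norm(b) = 8.39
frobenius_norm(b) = 5.20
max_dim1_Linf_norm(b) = 2.54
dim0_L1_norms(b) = [3.82, 6.07, 3.44]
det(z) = 0.11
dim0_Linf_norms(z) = [4.63, 1.93, 1.52]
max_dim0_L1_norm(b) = 6.07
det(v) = 0.00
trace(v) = -2.38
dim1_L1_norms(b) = [5.61, 2.84, 4.88]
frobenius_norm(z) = 6.54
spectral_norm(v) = 2.84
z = b @ v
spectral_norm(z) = 6.39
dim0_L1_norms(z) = [8.16, 4.98, 4.24]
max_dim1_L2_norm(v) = 2.32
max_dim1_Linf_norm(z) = 4.63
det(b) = 16.82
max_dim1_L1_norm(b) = 5.61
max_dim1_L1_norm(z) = 7.79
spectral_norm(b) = 4.15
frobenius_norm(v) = 2.87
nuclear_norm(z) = 7.82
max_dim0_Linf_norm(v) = 1.96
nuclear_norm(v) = 3.21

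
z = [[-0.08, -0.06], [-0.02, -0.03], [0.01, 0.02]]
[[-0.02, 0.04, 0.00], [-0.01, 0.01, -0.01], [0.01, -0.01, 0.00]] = z@[[-0.11,-0.47,-0.3], [0.48,-0.02,0.39]]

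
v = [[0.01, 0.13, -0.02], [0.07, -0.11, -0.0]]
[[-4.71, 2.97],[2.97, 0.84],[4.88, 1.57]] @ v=[[0.16, -0.94, 0.09], [0.09, 0.29, -0.06], [0.16, 0.46, -0.1]]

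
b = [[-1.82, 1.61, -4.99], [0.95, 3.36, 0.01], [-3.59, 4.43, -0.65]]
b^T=[[-1.82, 0.95, -3.59],[1.61, 3.36, 4.43],[-4.99, 0.01, -0.65]]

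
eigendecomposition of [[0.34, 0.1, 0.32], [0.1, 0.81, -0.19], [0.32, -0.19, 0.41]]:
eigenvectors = [[-0.70, 0.71, 0.07], [0.24, 0.34, -0.91], [0.67, 0.62, 0.41]]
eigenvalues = [0.0, 0.67, 0.89]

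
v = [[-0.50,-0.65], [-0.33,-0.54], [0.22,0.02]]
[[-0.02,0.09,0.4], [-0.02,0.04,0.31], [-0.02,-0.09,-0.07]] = v@[[-0.09, -0.42, -0.29], [0.1, 0.19, -0.39]]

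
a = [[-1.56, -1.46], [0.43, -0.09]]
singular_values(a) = [2.15, 0.36]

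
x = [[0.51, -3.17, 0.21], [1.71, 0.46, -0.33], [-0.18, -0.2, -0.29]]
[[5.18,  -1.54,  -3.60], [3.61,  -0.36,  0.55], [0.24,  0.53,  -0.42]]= x @ [[2.23, -0.6, 0.11], [-1.36, 0.28, 1.19], [-1.27, -1.64, 0.57]]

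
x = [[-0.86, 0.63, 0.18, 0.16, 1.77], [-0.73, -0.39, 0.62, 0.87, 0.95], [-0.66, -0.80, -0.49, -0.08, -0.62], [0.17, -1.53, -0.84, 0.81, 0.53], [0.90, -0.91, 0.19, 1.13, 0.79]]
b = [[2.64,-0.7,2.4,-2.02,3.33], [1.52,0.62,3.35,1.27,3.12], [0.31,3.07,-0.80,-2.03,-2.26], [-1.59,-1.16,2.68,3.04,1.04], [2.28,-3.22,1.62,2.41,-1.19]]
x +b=[[1.78, -0.07, 2.58, -1.86, 5.10], [0.79, 0.23, 3.97, 2.14, 4.07], [-0.35, 2.27, -1.29, -2.11, -2.88], [-1.42, -2.69, 1.84, 3.85, 1.57], [3.18, -4.13, 1.81, 3.54, -0.40]]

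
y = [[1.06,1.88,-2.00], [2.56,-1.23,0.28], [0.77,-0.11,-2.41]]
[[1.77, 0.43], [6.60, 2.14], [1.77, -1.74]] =y @[[2.4, 1.07], [-0.36, 0.72], [0.05, 1.03]]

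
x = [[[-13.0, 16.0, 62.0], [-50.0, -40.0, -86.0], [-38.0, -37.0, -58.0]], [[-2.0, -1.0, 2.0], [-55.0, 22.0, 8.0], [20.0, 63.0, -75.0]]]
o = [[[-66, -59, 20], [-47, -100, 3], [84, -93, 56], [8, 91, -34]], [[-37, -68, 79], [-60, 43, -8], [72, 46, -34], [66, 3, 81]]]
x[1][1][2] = 8.0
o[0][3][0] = 8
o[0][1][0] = -47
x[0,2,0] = -38.0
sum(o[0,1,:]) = -144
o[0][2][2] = 56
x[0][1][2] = -86.0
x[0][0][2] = 62.0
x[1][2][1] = 63.0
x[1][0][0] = -2.0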